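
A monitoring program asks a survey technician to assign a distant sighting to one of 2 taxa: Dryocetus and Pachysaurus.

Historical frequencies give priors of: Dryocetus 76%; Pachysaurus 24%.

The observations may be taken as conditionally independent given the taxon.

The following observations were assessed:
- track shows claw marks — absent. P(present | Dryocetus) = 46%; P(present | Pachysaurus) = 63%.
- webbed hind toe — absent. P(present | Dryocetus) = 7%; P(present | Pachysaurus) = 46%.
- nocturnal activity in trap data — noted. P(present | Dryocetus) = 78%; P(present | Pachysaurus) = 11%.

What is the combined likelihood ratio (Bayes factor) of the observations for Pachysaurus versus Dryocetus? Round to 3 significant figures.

0.0561

Joint likelihood of the evidence pattern under each hypothesis (using 1 − P(present | H) for each absent observation):
  Pachysaurus: (1 − 0.63) × (1 − 0.46) × 0.11 = 0.021978
  Dryocetus: (1 − 0.46) × (1 − 0.07) × 0.78 = 0.39172
Bayes factor = 0.021978 / 0.39172 ≈ 0.0561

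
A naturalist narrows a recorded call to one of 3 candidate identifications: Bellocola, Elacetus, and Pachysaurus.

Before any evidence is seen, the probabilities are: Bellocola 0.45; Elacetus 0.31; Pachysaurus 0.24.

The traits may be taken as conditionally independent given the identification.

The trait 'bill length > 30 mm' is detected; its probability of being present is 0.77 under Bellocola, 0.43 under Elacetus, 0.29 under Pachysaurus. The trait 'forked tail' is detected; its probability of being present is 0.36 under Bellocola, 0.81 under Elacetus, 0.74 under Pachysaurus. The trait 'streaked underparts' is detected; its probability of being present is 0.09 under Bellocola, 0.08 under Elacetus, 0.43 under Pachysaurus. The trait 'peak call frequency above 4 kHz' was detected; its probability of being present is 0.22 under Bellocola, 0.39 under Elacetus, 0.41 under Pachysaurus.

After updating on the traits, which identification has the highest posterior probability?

Pachysaurus

By Bayes' rule with conditional independence, the unnormalized weight for each hypothesis is prior × ∏ likelihoods:
  Bellocola: 0.45 × 0.77 × 0.36 × 0.09 × 0.22 = 0.0024699
  Elacetus: 0.31 × 0.43 × 0.81 × 0.08 × 0.39 = 0.0033688
  Pachysaurus: 0.24 × 0.29 × 0.74 × 0.43 × 0.41 = 0.0090802
The unnormalized weights sum to 0.014919.
P(Bellocola | evidence) ≈ 0.0024699 / 0.014919 ≈ 0.166
P(Elacetus | evidence) ≈ 0.0033688 / 0.014919 ≈ 0.226
P(Pachysaurus | evidence) ≈ 0.0090802 / 0.014919 ≈ 0.609
The largest is 0.609, so Pachysaurus is most probable.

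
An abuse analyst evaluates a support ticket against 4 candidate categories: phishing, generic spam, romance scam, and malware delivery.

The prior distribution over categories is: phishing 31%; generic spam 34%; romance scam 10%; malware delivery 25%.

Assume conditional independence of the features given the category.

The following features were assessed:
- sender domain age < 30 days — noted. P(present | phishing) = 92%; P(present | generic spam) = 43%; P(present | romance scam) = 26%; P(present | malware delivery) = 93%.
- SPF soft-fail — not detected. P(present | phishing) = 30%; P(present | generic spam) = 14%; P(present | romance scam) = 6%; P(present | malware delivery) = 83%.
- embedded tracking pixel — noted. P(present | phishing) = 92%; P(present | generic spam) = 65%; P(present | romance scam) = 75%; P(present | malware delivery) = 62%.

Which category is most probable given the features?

phishing

For each hypothesis, the unnormalized posterior weight is prior × product of the feature likelihoods (using 1 − P(present | H) for each absent feature):
  phishing: 0.31 × 0.92 × (1 − 0.30) × 0.92 = 0.18367
  generic spam: 0.34 × 0.43 × (1 − 0.14) × 0.65 = 0.081726
  romance scam: 0.10 × 0.26 × (1 − 0.06) × 0.75 = 0.01833
  malware delivery: 0.25 × 0.93 × (1 − 0.83) × 0.62 = 0.024506
Marginal likelihood of the evidence = 0.30823.
P(phishing | evidence) ≈ 0.18367 / 0.30823 ≈ 0.596
P(generic spam | evidence) ≈ 0.081726 / 0.30823 ≈ 0.265
P(romance scam | evidence) ≈ 0.01833 / 0.30823 ≈ 0.059
P(malware delivery | evidence) ≈ 0.024506 / 0.30823 ≈ 0.080
The largest is 0.596, so phishing is most probable.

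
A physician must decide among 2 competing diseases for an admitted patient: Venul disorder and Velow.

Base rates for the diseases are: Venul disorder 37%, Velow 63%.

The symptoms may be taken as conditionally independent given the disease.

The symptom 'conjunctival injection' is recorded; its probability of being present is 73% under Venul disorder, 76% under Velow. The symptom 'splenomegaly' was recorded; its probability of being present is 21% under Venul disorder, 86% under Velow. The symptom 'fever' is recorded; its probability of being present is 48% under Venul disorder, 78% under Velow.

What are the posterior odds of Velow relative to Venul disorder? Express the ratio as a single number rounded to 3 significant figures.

11.8

Posterior odds equal prior odds times the likelihood ratio; only the two competing hypotheses matter.
  Velow: 0.63 × 0.76 × 0.86 × 0.78 = 0.32118
  Venul disorder: 0.37 × 0.73 × 0.21 × 0.48 = 0.027226
Posterior odds = 0.32118 / 0.027226 ≈ 11.8.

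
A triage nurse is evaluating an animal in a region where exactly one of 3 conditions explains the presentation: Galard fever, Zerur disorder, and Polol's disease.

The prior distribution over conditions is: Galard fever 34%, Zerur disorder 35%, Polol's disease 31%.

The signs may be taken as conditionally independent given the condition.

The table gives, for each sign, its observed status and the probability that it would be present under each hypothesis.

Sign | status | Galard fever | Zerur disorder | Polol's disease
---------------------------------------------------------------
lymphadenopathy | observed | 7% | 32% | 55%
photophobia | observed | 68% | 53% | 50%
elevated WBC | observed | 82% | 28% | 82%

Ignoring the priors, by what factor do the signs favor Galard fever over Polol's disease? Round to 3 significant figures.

The Bayes factor is the ratio of the joint likelihoods of the sign pattern under the two hypotheses.
  Galard fever: 0.07 × 0.68 × 0.82 = 0.039032
  Polol's disease: 0.55 × 0.50 × 0.82 = 0.2255
Bayes factor = 0.039032 / 0.2255 ≈ 0.173

0.173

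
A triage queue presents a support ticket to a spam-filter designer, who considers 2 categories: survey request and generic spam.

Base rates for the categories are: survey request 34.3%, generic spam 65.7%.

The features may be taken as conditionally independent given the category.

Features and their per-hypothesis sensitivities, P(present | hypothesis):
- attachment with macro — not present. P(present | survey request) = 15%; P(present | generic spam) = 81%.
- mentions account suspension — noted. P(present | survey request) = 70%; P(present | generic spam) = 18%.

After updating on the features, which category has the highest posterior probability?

survey request

For each hypothesis, the unnormalized posterior weight is prior × product of the feature likelihoods (using 1 − P(present | H) for each absent feature):
  survey request: 0.343 × (1 − 0.15) × 0.70 = 0.20409
  generic spam: 0.657 × (1 − 0.81) × 0.18 = 0.022469
Normalizing constant Z = 0.20409 + 0.022469 = 0.22655.
P(survey request | evidence) ≈ 0.20409 / 0.22655 ≈ 0.901
P(generic spam | evidence) ≈ 0.022469 / 0.22655 ≈ 0.099
The largest is 0.901, so survey request is most probable.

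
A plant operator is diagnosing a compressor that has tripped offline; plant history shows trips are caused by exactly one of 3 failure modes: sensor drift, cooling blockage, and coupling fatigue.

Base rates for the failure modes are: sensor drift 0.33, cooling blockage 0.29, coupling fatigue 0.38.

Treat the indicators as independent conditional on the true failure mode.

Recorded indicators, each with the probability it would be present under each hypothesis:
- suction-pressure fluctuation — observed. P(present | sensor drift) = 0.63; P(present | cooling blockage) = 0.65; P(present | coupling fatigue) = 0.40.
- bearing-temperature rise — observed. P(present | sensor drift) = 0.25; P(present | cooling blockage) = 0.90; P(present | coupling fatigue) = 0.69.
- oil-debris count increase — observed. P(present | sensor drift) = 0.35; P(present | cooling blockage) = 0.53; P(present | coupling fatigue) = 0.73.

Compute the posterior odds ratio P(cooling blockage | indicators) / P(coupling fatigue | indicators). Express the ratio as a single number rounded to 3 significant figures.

Posterior odds equal prior odds times the likelihood ratio; only the two competing hypotheses matter.
  cooling blockage: 0.29 × 0.65 × 0.90 × 0.53 = 0.089915
  coupling fatigue: 0.38 × 0.40 × 0.69 × 0.73 = 0.076562
Odds(cooling blockage : coupling fatigue) = 0.089915 / 0.076562 ≈ 1.17.

1.17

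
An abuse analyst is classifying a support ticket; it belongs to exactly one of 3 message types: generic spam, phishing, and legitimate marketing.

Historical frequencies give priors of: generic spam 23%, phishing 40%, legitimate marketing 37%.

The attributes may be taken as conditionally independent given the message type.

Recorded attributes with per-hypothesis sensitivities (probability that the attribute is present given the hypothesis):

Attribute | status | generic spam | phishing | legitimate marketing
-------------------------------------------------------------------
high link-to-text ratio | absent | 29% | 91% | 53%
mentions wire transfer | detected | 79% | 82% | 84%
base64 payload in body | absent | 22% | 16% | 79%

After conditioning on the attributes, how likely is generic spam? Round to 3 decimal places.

0.645

Multiply each prior by the joint likelihood of the attribute pattern (using 1 − P(present | H) for each absent attribute):
  generic spam: 0.23 × (1 − 0.29) × 0.79 × (1 − 0.22) = 0.10063
  phishing: 0.40 × (1 − 0.91) × 0.82 × (1 − 0.16) = 0.024797
  legitimate marketing: 0.37 × (1 − 0.53) × 0.84 × (1 − 0.79) = 0.030676
Normalizing constant Z = 0.10063 + 0.024797 + 0.030676 = 0.1561.
P(generic spam | evidence) = 0.10063 / 0.1561 ≈ 0.645.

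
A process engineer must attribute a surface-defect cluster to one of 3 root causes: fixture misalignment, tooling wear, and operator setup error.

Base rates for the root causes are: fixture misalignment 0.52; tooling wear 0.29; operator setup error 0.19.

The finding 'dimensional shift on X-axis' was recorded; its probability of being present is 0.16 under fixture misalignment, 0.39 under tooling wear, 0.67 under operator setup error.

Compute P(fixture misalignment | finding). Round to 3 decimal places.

For each hypothesis, the unnormalized posterior weight is prior × likelihood:
  fixture misalignment: 0.52 × 0.16 = 0.0832
  tooling wear: 0.29 × 0.39 = 0.1131
  operator setup error: 0.19 × 0.67 = 0.1273
Marginal likelihood of the evidence = 0.3236.
P(fixture misalignment | evidence) = 0.0832 / 0.3236 ≈ 0.257.

0.257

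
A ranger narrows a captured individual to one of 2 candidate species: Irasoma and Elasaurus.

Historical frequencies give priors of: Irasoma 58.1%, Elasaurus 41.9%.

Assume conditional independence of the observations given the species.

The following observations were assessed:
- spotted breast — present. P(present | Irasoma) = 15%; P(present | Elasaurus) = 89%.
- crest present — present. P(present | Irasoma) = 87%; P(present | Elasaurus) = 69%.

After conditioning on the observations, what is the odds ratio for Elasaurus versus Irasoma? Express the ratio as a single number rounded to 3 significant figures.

3.39

Posterior odds equal prior odds times the likelihood ratio; only the two competing hypotheses matter.
  Elasaurus: 0.419 × 0.89 × 0.69 = 0.25731
  Irasoma: 0.581 × 0.15 × 0.87 = 0.07582
Posterior odds = 0.25731 / 0.07582 ≈ 3.39.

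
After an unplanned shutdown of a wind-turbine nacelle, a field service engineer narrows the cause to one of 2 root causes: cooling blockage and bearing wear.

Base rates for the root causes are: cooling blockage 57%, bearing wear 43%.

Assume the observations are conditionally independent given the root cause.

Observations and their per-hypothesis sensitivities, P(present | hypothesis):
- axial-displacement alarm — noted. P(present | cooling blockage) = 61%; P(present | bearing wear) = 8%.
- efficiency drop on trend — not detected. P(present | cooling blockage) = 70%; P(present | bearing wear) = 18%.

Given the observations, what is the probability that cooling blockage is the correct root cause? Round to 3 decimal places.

For each hypothesis, the unnormalized posterior weight is prior × product of the observation likelihoods (using 1 − P(present | H) for each absent observation):
  cooling blockage: 0.57 × 0.61 × (1 − 0.70) = 0.10431
  bearing wear: 0.43 × 0.08 × (1 − 0.18) = 0.028208
Normalizing constant Z = 0.10431 + 0.028208 = 0.13252.
P(cooling blockage | evidence) = 0.10431 / 0.13252 ≈ 0.787.

0.787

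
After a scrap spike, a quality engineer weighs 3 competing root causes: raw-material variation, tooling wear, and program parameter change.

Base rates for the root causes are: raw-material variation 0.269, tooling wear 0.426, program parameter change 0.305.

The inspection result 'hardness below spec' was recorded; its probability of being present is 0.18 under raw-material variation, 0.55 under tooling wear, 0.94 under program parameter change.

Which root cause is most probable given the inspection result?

Multiply each prior by the likelihood of the inspection result:
  raw-material variation: 0.269 × 0.18 = 0.04842
  tooling wear: 0.426 × 0.55 = 0.2343
  program parameter change: 0.305 × 0.94 = 0.2867
Marginal likelihood of the evidence = 0.56942.
P(raw-material variation | evidence) ≈ 0.04842 / 0.56942 ≈ 0.085
P(tooling wear | evidence) ≈ 0.2343 / 0.56942 ≈ 0.411
P(program parameter change | evidence) ≈ 0.2867 / 0.56942 ≈ 0.503
The largest is 0.503, so program parameter change is most probable.

program parameter change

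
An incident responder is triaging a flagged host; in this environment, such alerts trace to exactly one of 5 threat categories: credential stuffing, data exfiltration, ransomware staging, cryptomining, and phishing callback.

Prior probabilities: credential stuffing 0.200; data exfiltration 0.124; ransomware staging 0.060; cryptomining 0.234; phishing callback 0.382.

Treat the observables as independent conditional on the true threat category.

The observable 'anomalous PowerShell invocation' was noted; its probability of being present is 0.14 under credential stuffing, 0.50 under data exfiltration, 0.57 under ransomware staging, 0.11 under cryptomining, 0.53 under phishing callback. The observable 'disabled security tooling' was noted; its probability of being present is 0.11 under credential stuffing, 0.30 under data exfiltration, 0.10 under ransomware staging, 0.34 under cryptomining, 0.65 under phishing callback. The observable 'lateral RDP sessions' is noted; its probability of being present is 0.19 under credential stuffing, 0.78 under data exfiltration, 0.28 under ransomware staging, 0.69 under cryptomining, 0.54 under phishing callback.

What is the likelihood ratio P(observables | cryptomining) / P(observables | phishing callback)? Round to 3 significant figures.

Take the product of per-observable likelihoods under each hypothesis, then divide.
  cryptomining: 0.11 × 0.34 × 0.69 = 0.025806
  phishing callback: 0.53 × 0.65 × 0.54 = 0.18603
Bayes factor = 0.025806 / 0.18603 ≈ 0.139

0.139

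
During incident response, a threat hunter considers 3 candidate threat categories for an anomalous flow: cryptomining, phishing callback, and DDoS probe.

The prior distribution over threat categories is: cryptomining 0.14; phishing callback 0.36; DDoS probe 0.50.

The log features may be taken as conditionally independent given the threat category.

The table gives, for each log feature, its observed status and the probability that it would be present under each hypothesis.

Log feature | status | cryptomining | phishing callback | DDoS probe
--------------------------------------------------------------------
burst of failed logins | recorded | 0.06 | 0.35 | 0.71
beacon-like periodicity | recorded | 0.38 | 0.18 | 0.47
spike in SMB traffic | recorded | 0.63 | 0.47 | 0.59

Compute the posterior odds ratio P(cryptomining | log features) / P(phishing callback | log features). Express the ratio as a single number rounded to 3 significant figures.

0.189

Posterior odds equal prior odds times the likelihood ratio; only the two competing hypotheses matter.
  cryptomining: 0.14 × 0.06 × 0.38 × 0.63 = 0.002011
  phishing callback: 0.36 × 0.35 × 0.18 × 0.47 = 0.01066
Odds(cryptomining : phishing callback) = 0.002011 / 0.01066 ≈ 0.189.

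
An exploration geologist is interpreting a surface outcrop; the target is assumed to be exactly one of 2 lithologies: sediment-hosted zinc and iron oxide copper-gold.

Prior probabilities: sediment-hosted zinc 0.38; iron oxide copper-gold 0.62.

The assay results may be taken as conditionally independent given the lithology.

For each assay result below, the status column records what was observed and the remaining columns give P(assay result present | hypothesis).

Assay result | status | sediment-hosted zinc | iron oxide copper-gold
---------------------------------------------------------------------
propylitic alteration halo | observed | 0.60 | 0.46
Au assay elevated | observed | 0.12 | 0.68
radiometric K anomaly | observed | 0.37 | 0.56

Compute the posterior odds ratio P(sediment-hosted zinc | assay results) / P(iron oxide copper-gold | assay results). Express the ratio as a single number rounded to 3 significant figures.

0.0932

Posterior odds equal prior odds times the likelihood ratio; only the two competing hypotheses matter.
  sediment-hosted zinc: 0.38 × 0.60 × 0.12 × 0.37 = 0.010123
  iron oxide copper-gold: 0.62 × 0.46 × 0.68 × 0.56 = 0.1086
Posterior odds = 0.010123 / 0.1086 ≈ 0.0932.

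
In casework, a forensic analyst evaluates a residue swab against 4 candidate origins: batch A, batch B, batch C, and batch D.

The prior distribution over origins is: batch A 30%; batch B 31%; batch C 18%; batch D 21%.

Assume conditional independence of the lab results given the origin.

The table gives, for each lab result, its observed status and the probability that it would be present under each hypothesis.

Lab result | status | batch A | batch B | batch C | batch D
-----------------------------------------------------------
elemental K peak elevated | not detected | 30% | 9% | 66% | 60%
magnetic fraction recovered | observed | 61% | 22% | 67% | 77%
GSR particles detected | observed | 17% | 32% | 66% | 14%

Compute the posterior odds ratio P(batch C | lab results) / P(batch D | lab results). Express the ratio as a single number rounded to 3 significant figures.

2.99

Unnormalized posterior weight (prior times the lab result likelihoods) for each of the two hypotheses (using 1 − P(present | H) for each absent lab result):
  batch C: 0.18 × (1 − 0.66) × 0.67 × 0.66 = 0.027063
  batch D: 0.21 × (1 − 0.60) × 0.77 × 0.14 = 0.0090552
Odds(batch C : batch D) = 0.027063 / 0.0090552 ≈ 2.99.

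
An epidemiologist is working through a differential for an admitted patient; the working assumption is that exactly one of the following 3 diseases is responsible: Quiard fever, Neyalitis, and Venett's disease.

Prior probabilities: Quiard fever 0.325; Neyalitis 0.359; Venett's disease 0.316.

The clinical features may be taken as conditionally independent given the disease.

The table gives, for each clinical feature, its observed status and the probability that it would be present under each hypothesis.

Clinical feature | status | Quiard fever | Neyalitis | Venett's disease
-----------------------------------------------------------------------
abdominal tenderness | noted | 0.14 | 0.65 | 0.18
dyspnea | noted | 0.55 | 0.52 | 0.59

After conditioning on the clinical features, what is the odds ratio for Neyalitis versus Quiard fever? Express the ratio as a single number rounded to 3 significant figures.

4.85

Unnormalized posterior weight (prior times the clinical feature likelihoods) for each of the two hypotheses:
  Neyalitis: 0.359 × 0.65 × 0.52 = 0.12134
  Quiard fever: 0.325 × 0.14 × 0.55 = 0.025025
Posterior odds = 0.12134 / 0.025025 ≈ 4.85.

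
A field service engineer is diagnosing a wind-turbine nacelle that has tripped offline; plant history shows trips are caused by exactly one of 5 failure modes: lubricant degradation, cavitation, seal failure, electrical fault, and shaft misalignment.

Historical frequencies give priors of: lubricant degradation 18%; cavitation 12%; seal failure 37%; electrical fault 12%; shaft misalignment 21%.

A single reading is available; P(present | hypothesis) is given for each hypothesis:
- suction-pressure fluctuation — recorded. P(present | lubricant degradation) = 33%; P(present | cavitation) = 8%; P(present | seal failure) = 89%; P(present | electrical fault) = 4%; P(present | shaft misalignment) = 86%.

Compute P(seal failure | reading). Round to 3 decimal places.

0.564

Multiply each prior by the likelihood of the reading:
  lubricant degradation: 0.18 × 0.33 = 0.0594
  cavitation: 0.12 × 0.08 = 0.0096
  seal failure: 0.37 × 0.89 = 0.3293
  electrical fault: 0.12 × 0.04 = 0.0048
  shaft misalignment: 0.21 × 0.86 = 0.1806
Marginal likelihood of the evidence = 0.5837.
P(seal failure | evidence) = 0.3293 / 0.5837 ≈ 0.564.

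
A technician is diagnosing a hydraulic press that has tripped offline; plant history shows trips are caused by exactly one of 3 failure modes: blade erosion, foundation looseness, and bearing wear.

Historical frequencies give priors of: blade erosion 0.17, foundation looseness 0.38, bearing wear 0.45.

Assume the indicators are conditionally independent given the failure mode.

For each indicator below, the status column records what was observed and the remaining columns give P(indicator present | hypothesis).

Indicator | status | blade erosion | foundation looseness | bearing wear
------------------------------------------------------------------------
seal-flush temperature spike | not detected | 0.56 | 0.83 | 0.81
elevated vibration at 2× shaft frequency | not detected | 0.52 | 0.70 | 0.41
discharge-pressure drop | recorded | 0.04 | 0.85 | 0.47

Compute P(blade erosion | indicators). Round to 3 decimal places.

By Bayes' rule with conditional independence, the unnormalized weight for each hypothesis is prior × ∏ likelihoods (using 1 − P(present | H) for each absent indicator):
  blade erosion: 0.17 × (1 − 0.56) × (1 − 0.52) × 0.04 = 0.0014362
  foundation looseness: 0.38 × (1 − 0.83) × (1 − 0.70) × 0.85 = 0.016473
  bearing wear: 0.45 × (1 − 0.81) × (1 − 0.41) × 0.47 = 0.023709
The unnormalized weights sum to 0.041618.
P(blade erosion | evidence) = 0.0014362 / 0.041618 ≈ 0.035.

0.035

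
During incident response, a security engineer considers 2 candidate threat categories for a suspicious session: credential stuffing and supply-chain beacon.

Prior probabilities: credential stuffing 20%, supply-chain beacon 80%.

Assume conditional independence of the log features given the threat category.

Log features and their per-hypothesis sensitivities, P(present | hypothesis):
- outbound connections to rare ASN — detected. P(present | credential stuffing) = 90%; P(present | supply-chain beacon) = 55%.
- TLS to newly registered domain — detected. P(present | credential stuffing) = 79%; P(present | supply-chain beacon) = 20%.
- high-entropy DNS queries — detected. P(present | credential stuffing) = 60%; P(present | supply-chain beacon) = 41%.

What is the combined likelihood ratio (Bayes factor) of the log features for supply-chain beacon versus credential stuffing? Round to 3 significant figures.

Joint likelihood of the log feature pattern under each hypothesis:
  supply-chain beacon: 0.55 × 0.20 × 0.41 = 0.0451
  credential stuffing: 0.90 × 0.79 × 0.60 = 0.4266
Bayes factor = 0.0451 / 0.4266 ≈ 0.106

0.106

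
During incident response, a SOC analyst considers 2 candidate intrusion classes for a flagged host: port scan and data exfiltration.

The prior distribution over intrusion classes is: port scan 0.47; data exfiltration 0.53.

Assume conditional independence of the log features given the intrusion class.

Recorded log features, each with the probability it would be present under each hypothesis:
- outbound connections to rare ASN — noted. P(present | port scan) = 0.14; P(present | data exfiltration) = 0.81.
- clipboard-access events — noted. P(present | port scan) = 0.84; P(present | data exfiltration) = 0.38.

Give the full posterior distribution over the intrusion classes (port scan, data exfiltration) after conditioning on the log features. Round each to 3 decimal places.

0.253, 0.747

For each hypothesis, the unnormalized posterior weight is prior × product of the log feature likelihoods:
  port scan: 0.47 × 0.14 × 0.84 = 0.055272
  data exfiltration: 0.53 × 0.81 × 0.38 = 0.16313
Marginal likelihood of the evidence = 0.21841.
P(port scan | evidence) = 0.055272 / 0.21841 ≈ 0.253
P(data exfiltration | evidence) = 0.16313 / 0.21841 ≈ 0.747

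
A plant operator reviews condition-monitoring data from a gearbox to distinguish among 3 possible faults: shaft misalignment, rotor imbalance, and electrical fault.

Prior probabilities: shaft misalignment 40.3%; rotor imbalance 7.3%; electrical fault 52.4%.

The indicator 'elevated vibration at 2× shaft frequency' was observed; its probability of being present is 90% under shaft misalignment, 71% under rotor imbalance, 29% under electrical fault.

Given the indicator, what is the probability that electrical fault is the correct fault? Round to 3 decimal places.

0.268

Multiply each prior by the likelihood of the indicator:
  shaft misalignment: 0.403 × 0.90 = 0.3627
  rotor imbalance: 0.073 × 0.71 = 0.05183
  electrical fault: 0.524 × 0.29 = 0.15196
The unnormalized weights sum to 0.56649.
P(electrical fault | evidence) = 0.15196 / 0.56649 ≈ 0.268.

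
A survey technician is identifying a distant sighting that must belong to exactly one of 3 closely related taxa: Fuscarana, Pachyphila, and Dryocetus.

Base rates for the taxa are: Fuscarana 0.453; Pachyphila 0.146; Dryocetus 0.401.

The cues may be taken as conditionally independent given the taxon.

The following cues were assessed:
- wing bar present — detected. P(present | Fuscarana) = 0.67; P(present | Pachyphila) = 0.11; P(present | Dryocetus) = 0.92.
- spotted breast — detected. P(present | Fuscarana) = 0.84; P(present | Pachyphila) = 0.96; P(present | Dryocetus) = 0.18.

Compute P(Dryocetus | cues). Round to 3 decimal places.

0.197

For each hypothesis, the unnormalized posterior weight is prior × product of the cue likelihoods:
  Fuscarana: 0.453 × 0.67 × 0.84 = 0.25495
  Pachyphila: 0.146 × 0.11 × 0.96 = 0.015418
  Dryocetus: 0.401 × 0.92 × 0.18 = 0.066406
Marginal likelihood of the evidence = 0.33677.
P(Dryocetus | evidence) = 0.066406 / 0.33677 ≈ 0.197.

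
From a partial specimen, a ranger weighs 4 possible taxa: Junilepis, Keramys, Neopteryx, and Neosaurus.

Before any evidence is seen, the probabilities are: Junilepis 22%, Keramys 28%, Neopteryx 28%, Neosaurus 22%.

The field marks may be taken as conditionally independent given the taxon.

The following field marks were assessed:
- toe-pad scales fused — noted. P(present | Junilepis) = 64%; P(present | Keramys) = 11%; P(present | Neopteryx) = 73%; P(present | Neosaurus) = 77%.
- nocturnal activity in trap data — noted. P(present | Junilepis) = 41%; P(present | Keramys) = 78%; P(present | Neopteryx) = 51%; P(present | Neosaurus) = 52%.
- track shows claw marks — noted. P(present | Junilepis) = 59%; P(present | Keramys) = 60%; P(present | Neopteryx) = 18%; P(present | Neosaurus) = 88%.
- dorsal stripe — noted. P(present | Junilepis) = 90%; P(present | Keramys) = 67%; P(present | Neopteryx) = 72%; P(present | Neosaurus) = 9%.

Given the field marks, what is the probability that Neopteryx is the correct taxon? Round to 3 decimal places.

0.222

By Bayes' rule with conditional independence, the unnormalized weight for each hypothesis is prior × ∏ likelihoods:
  Junilepis: 0.22 × 0.64 × 0.41 × 0.59 × 0.90 = 0.030654
  Keramys: 0.28 × 0.11 × 0.78 × 0.60 × 0.67 = 0.0096576
  Neopteryx: 0.28 × 0.73 × 0.51 × 0.18 × 0.72 = 0.01351
  Neosaurus: 0.22 × 0.77 × 0.52 × 0.88 × 0.09 = 0.0069766
The unnormalized weights sum to 0.060798.
P(Neopteryx | evidence) = 0.01351 / 0.060798 ≈ 0.222.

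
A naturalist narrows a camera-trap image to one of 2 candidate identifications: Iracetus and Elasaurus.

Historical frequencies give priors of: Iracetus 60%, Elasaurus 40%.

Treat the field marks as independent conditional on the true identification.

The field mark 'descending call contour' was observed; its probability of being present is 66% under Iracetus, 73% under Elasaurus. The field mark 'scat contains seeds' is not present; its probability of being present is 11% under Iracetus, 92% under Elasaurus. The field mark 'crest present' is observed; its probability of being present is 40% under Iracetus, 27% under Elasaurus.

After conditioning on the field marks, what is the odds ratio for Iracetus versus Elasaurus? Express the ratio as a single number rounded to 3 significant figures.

Unnormalized posterior weight (prior times the field mark likelihoods) for each of the two hypotheses (using 1 − P(present | H) for each absent field mark):
  Iracetus: 0.60 × 0.66 × (1 − 0.11) × 0.40 = 0.14098
  Elasaurus: 0.40 × 0.73 × (1 − 0.92) × 0.27 = 0.0063072
Odds(Iracetus : Elasaurus) = 0.14098 / 0.0063072 ≈ 22.4.

22.4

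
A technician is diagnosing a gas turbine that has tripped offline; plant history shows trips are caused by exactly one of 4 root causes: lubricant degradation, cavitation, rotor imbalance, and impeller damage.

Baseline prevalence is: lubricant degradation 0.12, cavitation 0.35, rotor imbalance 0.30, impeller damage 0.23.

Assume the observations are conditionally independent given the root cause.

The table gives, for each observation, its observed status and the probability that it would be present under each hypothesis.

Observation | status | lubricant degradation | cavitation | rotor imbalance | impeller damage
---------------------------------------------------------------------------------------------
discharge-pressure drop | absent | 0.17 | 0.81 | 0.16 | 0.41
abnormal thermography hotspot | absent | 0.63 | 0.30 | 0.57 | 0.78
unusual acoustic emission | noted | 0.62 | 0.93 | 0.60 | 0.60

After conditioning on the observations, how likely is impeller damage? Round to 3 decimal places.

0.120

Multiply each prior by the joint likelihood of the evidence pattern (using 1 − P(present | H) for each absent observation):
  lubricant degradation: 0.12 × (1 − 0.17) × (1 − 0.63) × 0.62 = 0.022848
  cavitation: 0.35 × (1 − 0.81) × (1 − 0.30) × 0.93 = 0.043291
  rotor imbalance: 0.30 × (1 − 0.16) × (1 − 0.57) × 0.60 = 0.065016
  impeller damage: 0.23 × (1 − 0.41) × (1 − 0.78) × 0.60 = 0.017912
The unnormalized weights sum to 0.14907.
P(impeller damage | evidence) = 0.017912 / 0.14907 ≈ 0.120.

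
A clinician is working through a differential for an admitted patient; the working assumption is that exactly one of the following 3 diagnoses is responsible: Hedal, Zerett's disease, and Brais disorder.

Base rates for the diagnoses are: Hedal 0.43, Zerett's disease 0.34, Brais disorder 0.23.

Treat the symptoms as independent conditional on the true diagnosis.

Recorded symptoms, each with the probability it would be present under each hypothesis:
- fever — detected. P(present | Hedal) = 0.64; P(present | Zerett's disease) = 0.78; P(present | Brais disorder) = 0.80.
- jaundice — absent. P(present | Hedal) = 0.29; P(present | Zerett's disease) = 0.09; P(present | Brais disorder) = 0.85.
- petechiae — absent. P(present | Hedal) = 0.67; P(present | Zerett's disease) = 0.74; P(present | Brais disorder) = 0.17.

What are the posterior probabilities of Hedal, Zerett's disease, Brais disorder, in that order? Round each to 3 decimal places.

0.429, 0.418, 0.153

By Bayes' rule with conditional independence, the unnormalized weight for each hypothesis is prior × ∏ likelihoods (using 1 − P(present | H) for each absent symptom):
  Hedal: 0.43 × 0.64 × (1 − 0.29) × (1 − 0.67) = 0.064479
  Zerett's disease: 0.34 × 0.78 × (1 − 0.09) × (1 − 0.74) = 0.062746
  Brais disorder: 0.23 × 0.80 × (1 − 0.85) × (1 − 0.17) = 0.022908
The unnormalized weights sum to 0.15013.
P(Hedal | evidence) = 0.064479 / 0.15013 ≈ 0.429
P(Zerett's disease | evidence) = 0.062746 / 0.15013 ≈ 0.418
P(Brais disorder | evidence) = 0.022908 / 0.15013 ≈ 0.153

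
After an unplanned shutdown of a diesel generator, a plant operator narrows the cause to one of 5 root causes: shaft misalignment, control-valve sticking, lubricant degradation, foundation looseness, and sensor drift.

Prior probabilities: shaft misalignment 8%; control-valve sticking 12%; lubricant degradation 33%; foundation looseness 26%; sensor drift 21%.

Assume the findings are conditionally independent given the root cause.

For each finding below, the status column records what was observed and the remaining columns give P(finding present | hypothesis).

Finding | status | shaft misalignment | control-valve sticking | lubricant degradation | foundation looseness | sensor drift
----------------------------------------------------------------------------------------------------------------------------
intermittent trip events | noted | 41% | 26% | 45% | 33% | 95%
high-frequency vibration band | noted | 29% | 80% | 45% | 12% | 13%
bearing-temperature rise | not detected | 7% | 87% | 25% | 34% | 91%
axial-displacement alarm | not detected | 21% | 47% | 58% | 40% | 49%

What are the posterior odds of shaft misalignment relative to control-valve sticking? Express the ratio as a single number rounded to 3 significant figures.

Unnormalized posterior weight (prior times the finding likelihoods) for each of the two hypotheses (using 1 − P(present | H) for each absent finding):
  shaft misalignment: 0.08 × 0.41 × 0.29 × (1 − 0.07) × (1 − 0.21) = 0.0069885
  control-valve sticking: 0.12 × 0.26 × 0.80 × (1 − 0.87) × (1 − 0.47) = 0.0017197
Posterior odds = 0.0069885 / 0.0017197 ≈ 4.06.

4.06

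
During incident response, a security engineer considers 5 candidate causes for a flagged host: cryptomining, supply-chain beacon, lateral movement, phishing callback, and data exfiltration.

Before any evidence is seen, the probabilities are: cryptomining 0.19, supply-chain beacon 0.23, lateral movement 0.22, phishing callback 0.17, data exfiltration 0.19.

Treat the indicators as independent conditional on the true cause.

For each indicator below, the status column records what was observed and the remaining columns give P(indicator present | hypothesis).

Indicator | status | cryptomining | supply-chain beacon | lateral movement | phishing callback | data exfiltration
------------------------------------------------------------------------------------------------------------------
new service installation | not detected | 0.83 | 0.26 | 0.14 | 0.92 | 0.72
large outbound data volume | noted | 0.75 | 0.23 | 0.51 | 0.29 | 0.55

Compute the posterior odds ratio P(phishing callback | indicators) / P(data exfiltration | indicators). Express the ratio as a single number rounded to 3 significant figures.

0.135

Posterior odds equal prior odds times the likelihood ratio; only the two competing hypotheses matter (using 1 − P(present | H) for each absent indicator).
  phishing callback: 0.17 × (1 − 0.92) × 0.29 = 0.003944
  data exfiltration: 0.19 × (1 − 0.72) × 0.55 = 0.02926
Odds(phishing callback : data exfiltration) = 0.003944 / 0.02926 ≈ 0.135.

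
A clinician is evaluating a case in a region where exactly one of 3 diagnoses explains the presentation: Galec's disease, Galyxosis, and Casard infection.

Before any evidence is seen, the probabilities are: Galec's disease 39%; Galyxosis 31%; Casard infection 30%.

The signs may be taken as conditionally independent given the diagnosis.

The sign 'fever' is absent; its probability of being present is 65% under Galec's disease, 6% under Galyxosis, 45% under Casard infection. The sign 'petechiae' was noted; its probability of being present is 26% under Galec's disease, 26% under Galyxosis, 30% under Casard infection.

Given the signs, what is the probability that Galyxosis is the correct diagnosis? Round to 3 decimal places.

0.471

Multiply each prior by the joint likelihood of the sign pattern (using 1 − P(present | H) for each absent sign):
  Galec's disease: 0.39 × (1 − 0.65) × 0.26 = 0.03549
  Galyxosis: 0.31 × (1 − 0.06) × 0.26 = 0.075764
  Casard infection: 0.30 × (1 − 0.45) × 0.30 = 0.0495
Marginal likelihood of the evidence = 0.16075.
P(Galyxosis | evidence) = 0.075764 / 0.16075 ≈ 0.471.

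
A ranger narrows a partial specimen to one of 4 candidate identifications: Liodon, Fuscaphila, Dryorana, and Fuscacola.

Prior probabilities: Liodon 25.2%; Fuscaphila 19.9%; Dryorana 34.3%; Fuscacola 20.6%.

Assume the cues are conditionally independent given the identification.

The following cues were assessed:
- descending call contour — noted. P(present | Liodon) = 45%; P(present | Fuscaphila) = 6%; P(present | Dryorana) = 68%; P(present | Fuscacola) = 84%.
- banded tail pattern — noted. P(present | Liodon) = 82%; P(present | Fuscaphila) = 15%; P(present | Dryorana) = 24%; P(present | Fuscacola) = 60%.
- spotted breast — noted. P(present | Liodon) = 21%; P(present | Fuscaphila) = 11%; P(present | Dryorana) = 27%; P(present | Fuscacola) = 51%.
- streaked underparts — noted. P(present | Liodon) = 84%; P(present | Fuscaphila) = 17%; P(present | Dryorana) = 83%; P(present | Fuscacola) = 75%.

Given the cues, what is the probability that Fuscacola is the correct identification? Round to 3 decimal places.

For each hypothesis, the unnormalized posterior weight is prior × product of the cue likelihoods:
  Liodon: 0.252 × 0.45 × 0.82 × 0.21 × 0.84 = 0.016403
  Fuscaphila: 0.199 × 0.06 × 0.15 × 0.11 × 0.17 = 3.3492e-05
  Dryorana: 0.343 × 0.68 × 0.24 × 0.27 × 0.83 = 0.012545
  Fuscacola: 0.206 × 0.84 × 0.60 × 0.51 × 0.75 = 0.039713
Marginal likelihood of the evidence = 0.068694.
P(Fuscacola | evidence) = 0.039713 / 0.068694 ≈ 0.578.

0.578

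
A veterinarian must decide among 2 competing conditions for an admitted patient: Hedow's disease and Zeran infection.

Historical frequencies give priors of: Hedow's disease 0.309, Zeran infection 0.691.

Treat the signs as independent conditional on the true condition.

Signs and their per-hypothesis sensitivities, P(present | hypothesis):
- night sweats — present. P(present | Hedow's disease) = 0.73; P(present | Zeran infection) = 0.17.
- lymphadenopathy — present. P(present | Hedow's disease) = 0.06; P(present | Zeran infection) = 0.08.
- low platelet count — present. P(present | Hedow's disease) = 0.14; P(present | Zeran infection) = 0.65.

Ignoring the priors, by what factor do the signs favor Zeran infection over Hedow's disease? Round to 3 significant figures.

1.44

The Bayes factor is the ratio of the joint likelihoods of the sign pattern under the two hypotheses.
  Zeran infection: 0.17 × 0.08 × 0.65 = 0.00884
  Hedow's disease: 0.73 × 0.06 × 0.14 = 0.006132
Bayes factor = 0.00884 / 0.006132 ≈ 1.44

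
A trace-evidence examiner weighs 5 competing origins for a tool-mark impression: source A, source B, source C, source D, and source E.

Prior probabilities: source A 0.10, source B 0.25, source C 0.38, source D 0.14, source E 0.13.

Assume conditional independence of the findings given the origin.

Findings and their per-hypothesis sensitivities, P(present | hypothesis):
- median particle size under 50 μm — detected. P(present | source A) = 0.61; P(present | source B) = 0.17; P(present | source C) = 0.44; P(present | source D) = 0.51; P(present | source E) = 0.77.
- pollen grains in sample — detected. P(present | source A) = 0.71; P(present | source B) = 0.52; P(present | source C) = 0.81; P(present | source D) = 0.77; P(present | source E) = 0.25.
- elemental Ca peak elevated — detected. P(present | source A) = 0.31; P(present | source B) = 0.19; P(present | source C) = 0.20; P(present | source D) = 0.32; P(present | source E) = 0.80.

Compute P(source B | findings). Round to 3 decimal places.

0.051

For each hypothesis, the unnormalized posterior weight is prior × product of the finding likelihoods:
  source A: 0.10 × 0.61 × 0.71 × 0.31 = 0.013426
  source B: 0.25 × 0.17 × 0.52 × 0.19 = 0.004199
  source C: 0.38 × 0.44 × 0.81 × 0.20 = 0.027086
  source D: 0.14 × 0.51 × 0.77 × 0.32 = 0.017593
  source E: 0.13 × 0.77 × 0.25 × 0.80 = 0.02002
Marginal likelihood of the evidence = 0.082324.
P(source B | evidence) = 0.004199 / 0.082324 ≈ 0.051.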